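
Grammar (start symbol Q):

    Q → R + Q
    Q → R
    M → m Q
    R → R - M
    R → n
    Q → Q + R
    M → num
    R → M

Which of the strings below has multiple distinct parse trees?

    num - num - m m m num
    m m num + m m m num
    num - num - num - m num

num - num - m m m num: 1 tree
m m num + m m m num: 6 trees
num - num - num - m num: 1 tree

m m num + m m m num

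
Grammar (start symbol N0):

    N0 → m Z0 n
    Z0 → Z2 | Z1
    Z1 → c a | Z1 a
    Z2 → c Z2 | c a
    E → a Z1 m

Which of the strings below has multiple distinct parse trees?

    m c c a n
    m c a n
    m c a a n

m c c a n: 1 tree
m c a n: 2 trees
m c a a n: 1 tree

m c a n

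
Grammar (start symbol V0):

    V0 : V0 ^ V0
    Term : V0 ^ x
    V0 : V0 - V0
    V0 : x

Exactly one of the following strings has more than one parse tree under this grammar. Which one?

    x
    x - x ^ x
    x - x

x: 1 tree
x - x ^ x: 2 trees
x - x: 1 tree

x - x ^ x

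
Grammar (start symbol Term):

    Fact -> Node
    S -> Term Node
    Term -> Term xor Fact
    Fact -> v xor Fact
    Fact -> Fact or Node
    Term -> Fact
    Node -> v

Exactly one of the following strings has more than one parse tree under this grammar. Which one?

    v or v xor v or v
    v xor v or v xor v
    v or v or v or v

v or v xor v or v: 1 tree
v xor v or v xor v: 3 trees
v or v or v or v: 1 tree

v xor v or v xor v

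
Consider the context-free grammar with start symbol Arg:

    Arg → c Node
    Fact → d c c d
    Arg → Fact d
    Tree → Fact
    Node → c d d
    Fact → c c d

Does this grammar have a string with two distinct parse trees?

Ambiguous

Witness: c c d d

Derivation 1: Arg ⇒ c Node ⇒ c c d d
Derivation 2: Arg ⇒ Fact d ⇒ c c d d

Two distinct leftmost derivations for the same string.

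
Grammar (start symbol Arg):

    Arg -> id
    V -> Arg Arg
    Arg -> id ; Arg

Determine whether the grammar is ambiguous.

Unambiguous

(V is unreachable from Arg, so its rules don't affect L(Arg).) Right-recursive list with a separator: after each atom, whether the separator follows determines the rule. One parse per string.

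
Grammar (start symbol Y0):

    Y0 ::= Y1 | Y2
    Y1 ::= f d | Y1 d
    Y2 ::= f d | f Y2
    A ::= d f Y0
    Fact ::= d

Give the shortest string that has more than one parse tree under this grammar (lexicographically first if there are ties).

f d

length 2: f d has 2 parse trees

Two derivations of f d:
  Y0 ⇒ Y1 ⇒ f d
  Y0 ⇒ Y2 ⇒ f d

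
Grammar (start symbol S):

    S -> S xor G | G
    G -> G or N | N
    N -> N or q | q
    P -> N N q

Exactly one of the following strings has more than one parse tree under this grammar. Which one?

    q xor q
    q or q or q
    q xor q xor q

q or q or q

q xor q: 1 tree
q or q or q: 4 trees
q xor q xor q: 1 tree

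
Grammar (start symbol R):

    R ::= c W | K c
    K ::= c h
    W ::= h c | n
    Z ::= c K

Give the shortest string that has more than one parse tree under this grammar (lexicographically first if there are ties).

c h c

length 2: no string has ≥2 trees
length 3: c h c has 2 parse trees

Two derivations of c h c:
  R ⇒ c W ⇒ c h c
  R ⇒ K c ⇒ c h c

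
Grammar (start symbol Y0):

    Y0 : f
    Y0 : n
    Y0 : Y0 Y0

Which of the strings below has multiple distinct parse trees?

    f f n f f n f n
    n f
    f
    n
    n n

f f n f f n f n: 429 trees
n f: 1 tree
f: 1 tree
n: 1 tree
n n: 1 tree

f f n f f n f n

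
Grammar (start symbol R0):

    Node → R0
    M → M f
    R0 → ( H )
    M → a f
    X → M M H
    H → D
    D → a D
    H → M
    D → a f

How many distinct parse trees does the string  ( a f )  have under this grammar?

2

Parse trees for ( a f ):
  [R0 ( [H [D a f]] )]
  [R0 ( [H [M a f]] )]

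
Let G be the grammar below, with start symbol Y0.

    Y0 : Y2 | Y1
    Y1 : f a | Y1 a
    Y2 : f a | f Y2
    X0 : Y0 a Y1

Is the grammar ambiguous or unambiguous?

Ambiguous

Witness: f a

Derivation 1: Y0 ⇒ Y2 ⇒ f a
Derivation 2: Y0 ⇒ Y1 ⇒ f a

Two distinct leftmost derivations for the same string.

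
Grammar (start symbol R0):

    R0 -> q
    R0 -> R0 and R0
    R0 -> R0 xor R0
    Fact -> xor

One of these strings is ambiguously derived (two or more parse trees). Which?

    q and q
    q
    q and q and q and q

q and q: 1 tree
q: 1 tree
q and q and q and q: 5 trees

q and q and q and q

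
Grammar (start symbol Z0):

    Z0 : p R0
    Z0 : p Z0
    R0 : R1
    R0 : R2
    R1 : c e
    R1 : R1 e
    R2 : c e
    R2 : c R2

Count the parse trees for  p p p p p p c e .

2

Parse trees for p p p p p p c e:
  [Z0 p [Z0 p [Z0 p [Z0 p [Z0 p [Z0 p [R0 [R1 c e]]]]]]]]
  [Z0 p [Z0 p [Z0 p [Z0 p [Z0 p [Z0 p [R0 [R2 c e]]]]]]]]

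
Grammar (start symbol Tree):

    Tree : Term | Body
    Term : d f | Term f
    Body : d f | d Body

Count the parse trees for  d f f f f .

Parse trees for d f f f f:
  [Tree [Term [Term [Term [Term d f] f] f] f]]

1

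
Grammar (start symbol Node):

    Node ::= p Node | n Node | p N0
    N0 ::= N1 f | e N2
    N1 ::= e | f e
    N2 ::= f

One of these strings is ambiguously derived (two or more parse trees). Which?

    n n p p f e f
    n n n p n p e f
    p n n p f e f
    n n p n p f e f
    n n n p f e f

n n n p n p e f

n n p p f e f: 1 tree
n n n p n p e f: 2 trees
p n n p f e f: 1 tree
n n p n p f e f: 1 tree
n n n p f e f: 1 tree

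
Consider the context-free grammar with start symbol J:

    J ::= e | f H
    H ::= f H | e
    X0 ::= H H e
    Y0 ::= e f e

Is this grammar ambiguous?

Unambiguous

Only J, H are reachable from J; ignoring the rest: Each reachable nonterminal has at most one production per leading terminal, and all productions are right-linear; the derivation is determined token-by-token.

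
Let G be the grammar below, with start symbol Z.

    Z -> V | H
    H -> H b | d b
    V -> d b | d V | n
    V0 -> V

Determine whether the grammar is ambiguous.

Witness: d b

Derivation 1: Z ⇒ V ⇒ d b
Derivation 2: Z ⇒ H ⇒ d b

Two distinct leftmost derivations for the same string.

Ambiguous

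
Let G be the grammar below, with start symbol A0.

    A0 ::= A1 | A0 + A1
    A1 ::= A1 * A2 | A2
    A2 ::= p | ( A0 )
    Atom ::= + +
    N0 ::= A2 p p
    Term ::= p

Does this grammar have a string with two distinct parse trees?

(Atom, N0, Term are unreachable from A0, so their rules don't affect L(A0).) The grammar is stratified — A0 handles '+' (left-recursive), A1 handles '*', A2 atoms. Each operator has a fixed associativity and precedence level, so every string has one parse.

Unambiguous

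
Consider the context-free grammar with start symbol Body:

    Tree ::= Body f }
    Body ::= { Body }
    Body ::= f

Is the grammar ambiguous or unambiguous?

Unambiguous

(Tree is unreachable from Body, so its rules don't affect L(Body).) L(Body) is { openⁿ atom closeⁿ : n ≥ 0 }. The bracket depth fixes n, and the derivation is forced at every step.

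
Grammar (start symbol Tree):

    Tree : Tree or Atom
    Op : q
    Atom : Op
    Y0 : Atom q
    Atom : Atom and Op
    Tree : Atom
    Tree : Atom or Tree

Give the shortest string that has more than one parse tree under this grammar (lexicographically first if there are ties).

q or q

length 1: no string has ≥2 trees
length 3: q or q has 2 parse trees

Two derivations of q or q:
  Tree ⇒ Tree or Atom ⇒ Atom or Atom ⇒ Op or Atom ⇒ q or Atom ⇒ q or Op ⇒ q or q
  Tree ⇒ Atom or Tree ⇒ Op or Tree ⇒ q or Tree ⇒ q or Atom ⇒ q or Op ⇒ q or q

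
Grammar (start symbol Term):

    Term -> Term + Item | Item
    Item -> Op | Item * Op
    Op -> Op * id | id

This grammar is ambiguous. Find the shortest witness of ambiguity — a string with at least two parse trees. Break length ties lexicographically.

id * id

length 1: no string has ≥2 trees
length 3: id * id has 2 parse trees

Two derivations of id * id:
  Term ⇒ Item ⇒ Op ⇒ Op * id ⇒ id * id
  Term ⇒ Item ⇒ Item * Op ⇒ Op * Op ⇒ id * Op ⇒ id * id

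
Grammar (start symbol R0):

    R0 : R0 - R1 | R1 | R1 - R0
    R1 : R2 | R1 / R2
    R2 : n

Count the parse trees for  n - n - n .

4

Parse trees for n - n - n:
  [R0 [R0 [R0 [R1 [R2 n]]] - [R1 [R2 n]]] - [R1 [R2 n]]]
  [R0 [R0 [R1 [R2 n]] - [R0 [R1 [R2 n]]]] - [R1 [R2 n]]]
  [R0 [R1 [R2 n]] - [R0 [R0 [R1 [R2 n]]] - [R1 [R2 n]]]]
  [R0 [R1 [R2 n]] - [R0 [R1 [R2 n]] - [R0 [R1 [R2 n]]]]]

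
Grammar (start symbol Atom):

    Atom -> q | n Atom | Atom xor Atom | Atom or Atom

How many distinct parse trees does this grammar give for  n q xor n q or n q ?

Parse trees for n q xor n q or n q:
  [Atom n [Atom [Atom q] xor [Atom n [Atom [Atom q] or [Atom n [Atom q]]]]]]
  [Atom n [Atom [Atom q] xor [Atom [Atom n [Atom q]] or [Atom n [Atom q]]]]]
  [Atom n [Atom [Atom [Atom q] xor [Atom n [Atom q]]] or [Atom n [Atom q]]]]
  [Atom [Atom n [Atom q]] xor [Atom n [Atom [Atom q] or [Atom n [Atom q]]]]]
  [Atom [Atom n [Atom q]] xor [Atom [Atom n [Atom q]] or [Atom n [Atom q]]]]
  [Atom [Atom n [Atom [Atom q] xor [Atom n [Atom q]]]] or [Atom n [Atom q]]]
  [Atom [Atom [Atom n [Atom q]] xor [Atom n [Atom q]]] or [Atom n [Atom q]]]

7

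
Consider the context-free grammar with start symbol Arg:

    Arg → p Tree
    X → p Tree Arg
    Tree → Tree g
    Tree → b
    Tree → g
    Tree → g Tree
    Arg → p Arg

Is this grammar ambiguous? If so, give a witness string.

Ambiguous

Witness: p g g

Derivation 1: Arg ⇒ p Tree ⇒ p Tree g ⇒ p g g
Derivation 2: Arg ⇒ p Tree ⇒ p g Tree ⇒ p g g

Two distinct leftmost derivations for the same string.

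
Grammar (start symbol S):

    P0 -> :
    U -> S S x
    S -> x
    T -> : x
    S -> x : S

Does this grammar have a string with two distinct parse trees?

(T, U, P0 are unreachable from S, so their rules don't affect L(S).) Right-recursive list with a separator: after each atom, whether the separator follows determines the rule. One parse per string.

Unambiguous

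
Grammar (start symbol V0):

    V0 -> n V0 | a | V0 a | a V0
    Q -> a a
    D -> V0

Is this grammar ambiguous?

Witness: a a

Derivation 1: V0 ⇒ V0 a ⇒ a a
Derivation 2: V0 ⇒ a V0 ⇒ a a

Two distinct leftmost derivations for the same string.

Ambiguous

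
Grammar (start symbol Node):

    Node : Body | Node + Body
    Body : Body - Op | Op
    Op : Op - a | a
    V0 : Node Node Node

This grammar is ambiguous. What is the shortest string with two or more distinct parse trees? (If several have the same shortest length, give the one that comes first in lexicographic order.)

a - a

length 1: no string has ≥2 trees
length 3: a - a has 2 parse trees

Two derivations of a - a:
  Node ⇒ Body ⇒ Body - Op ⇒ Op - Op ⇒ a - Op ⇒ a - a
  Node ⇒ Body ⇒ Op ⇒ Op - a ⇒ a - a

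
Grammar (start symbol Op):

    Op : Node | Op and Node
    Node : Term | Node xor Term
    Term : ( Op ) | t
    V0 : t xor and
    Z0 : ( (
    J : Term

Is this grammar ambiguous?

Unambiguous

Only Op, Node, Term are reachable from Op; ignoring the rest: The grammar is stratified — Op handles 'and' (left-recursive), Node handles 'xor', Term atoms. Each operator has a fixed associativity and precedence level, so every string has one parse.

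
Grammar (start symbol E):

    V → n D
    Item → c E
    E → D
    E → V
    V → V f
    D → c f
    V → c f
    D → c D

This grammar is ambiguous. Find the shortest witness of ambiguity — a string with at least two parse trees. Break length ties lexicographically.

length 2: c f has 2 parse trees

Two derivations of c f:
  E ⇒ D ⇒ c f
  E ⇒ V ⇒ c f

c f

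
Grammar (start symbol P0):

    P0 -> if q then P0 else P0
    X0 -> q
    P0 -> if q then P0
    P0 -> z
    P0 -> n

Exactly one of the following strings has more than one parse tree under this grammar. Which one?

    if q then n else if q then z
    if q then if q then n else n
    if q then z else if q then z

if q then n else if q then z: 1 tree
if q then if q then n else n: 2 trees
if q then z else if q then z: 1 tree

if q then if q then n else n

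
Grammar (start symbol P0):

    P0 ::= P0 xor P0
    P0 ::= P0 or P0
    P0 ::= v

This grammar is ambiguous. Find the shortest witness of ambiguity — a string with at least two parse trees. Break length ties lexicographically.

length 1: no string has ≥2 trees
length 3: no string has ≥2 trees
length 5: v or v or v has 2 parse trees

Two derivations of v or v or v:
  P0 ⇒ P0 or P0 ⇒ P0 or P0 or P0 ⇒ v or P0 or P0 ⇒ v or v or P0 ⇒ v or v or v
  P0 ⇒ P0 or P0 ⇒ v or P0 ⇒ v or P0 or P0 ⇒ v or v or P0 ⇒ v or v or v

v or v or v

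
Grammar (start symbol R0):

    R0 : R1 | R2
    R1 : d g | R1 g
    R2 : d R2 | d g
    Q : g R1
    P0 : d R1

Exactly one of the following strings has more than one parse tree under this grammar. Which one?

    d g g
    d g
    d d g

d g g: 1 tree
d g: 2 trees
d d g: 1 tree

d g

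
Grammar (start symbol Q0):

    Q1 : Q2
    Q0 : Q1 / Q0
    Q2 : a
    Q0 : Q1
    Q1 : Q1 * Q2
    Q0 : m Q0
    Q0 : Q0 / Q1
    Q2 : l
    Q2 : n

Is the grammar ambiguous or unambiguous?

Witness: a / a

Derivation 1: Q0 ⇒ Q1 / Q0 ⇒ Q2 / Q0 ⇒ a / Q0 ⇒ a / Q1 ⇒ a / Q2 ⇒ a / a
Derivation 2: Q0 ⇒ Q0 / Q1 ⇒ Q1 / Q1 ⇒ Q2 / Q1 ⇒ a / Q1 ⇒ a / Q2 ⇒ a / a

Two distinct leftmost derivations for the same string.

Ambiguous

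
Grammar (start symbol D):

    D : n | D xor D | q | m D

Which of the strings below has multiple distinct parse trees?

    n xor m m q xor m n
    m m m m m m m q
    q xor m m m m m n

n xor m m q xor m n: 4 trees
m m m m m m m q: 1 tree
q xor m m m m m n: 1 tree

n xor m m q xor m n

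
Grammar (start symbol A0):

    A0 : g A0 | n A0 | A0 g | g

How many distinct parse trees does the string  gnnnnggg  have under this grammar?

29

Parse trees for gnnnnggg (showing first 6 of 29):
  [A0 g [A0 n [A0 n [A0 n [A0 n [A0 g [A0 g [A0 g]]]]]]]]
  [A0 g [A0 n [A0 n [A0 n [A0 n [A0 g [A0 [A0 g] g]]]]]]]
  [A0 g [A0 n [A0 n [A0 n [A0 n [A0 [A0 g [A0 g]] g]]]]]]
  [A0 g [A0 n [A0 n [A0 n [A0 n [A0 [A0 [A0 g] g] g]]]]]]
  [A0 g [A0 n [A0 n [A0 n [A0 [A0 n [A0 g [A0 g]]] g]]]]]
  [A0 g [A0 n [A0 n [A0 n [A0 [A0 n [A0 [A0 g] g]] g]]]]]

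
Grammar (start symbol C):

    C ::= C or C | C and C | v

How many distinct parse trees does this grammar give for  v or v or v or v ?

5

Parse trees for v or v or v or v:
  [C [C v] or [C [C v] or [C [C v] or [C v]]]]
  [C [C v] or [C [C [C v] or [C v]] or [C v]]]
  [C [C [C v] or [C v]] or [C [C v] or [C v]]]
  [C [C [C v] or [C [C v] or [C v]]] or [C v]]
  [C [C [C [C v] or [C v]] or [C v]] or [C v]]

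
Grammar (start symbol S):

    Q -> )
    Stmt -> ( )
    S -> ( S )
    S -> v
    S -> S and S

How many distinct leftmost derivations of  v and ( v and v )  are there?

Parse trees for v and ( v and v ):
  [S [S v] and [S ( [S [S v] and [S v]] )]]

1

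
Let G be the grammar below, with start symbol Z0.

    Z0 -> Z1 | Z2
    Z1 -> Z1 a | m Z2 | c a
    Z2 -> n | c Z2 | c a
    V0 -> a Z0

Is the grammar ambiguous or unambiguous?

Witness: c a

Derivation 1: Z0 ⇒ Z1 ⇒ c a
Derivation 2: Z0 ⇒ Z2 ⇒ c a

Two distinct leftmost derivations for the same string.

Ambiguous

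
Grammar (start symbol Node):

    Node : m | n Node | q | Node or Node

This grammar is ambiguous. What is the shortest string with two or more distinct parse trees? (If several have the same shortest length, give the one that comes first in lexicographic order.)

n m or m

length 1: no string has ≥2 trees
length 2: no string has ≥2 trees
length 3: no string has ≥2 trees
length 4: n m or m has 2 parse trees

Two derivations of n m or m:
  Node ⇒ n Node ⇒ n Node or Node ⇒ n m or Node ⇒ n m or m
  Node ⇒ Node or Node ⇒ n Node or Node ⇒ n m or Node ⇒ n m or m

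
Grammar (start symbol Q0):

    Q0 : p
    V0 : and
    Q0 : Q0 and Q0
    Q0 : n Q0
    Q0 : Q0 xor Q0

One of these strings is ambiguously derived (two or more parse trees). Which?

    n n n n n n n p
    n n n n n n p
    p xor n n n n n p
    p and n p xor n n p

p and n p xor n n p

n n n n n n n p: 1 tree
n n n n n n p: 1 tree
p xor n n n n n p: 1 tree
p and n p xor n n p: 3 trees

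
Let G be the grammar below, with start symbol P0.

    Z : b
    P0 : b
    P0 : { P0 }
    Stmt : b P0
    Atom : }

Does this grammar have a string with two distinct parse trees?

Only P0 is reachable from P0; ignoring the rest: Each string is a nest of matched brackets around a single atom. An opening bracket forces the recursive rule; an atom forces the base rule.

Unambiguous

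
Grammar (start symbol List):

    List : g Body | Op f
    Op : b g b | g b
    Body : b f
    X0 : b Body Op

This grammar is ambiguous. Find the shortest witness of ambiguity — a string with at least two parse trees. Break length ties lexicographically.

length 3: g b f has 2 parse trees

Two derivations of g b f:
  List ⇒ g Body ⇒ g b f
  List ⇒ Op f ⇒ g b f

g b f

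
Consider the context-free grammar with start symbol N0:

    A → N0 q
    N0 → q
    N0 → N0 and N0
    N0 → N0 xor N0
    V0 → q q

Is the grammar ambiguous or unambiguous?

Ambiguous

Witness: q and q and q

Derivation 1: N0 ⇒ N0 and N0 ⇒ q and N0 ⇒ q and N0 and N0 ⇒ q and q and N0 ⇒ q and q and q
Derivation 2: N0 ⇒ N0 and N0 ⇒ N0 and N0 and N0 ⇒ q and N0 and N0 ⇒ q and q and N0 ⇒ q and q and q

Two distinct leftmost derivations for the same string.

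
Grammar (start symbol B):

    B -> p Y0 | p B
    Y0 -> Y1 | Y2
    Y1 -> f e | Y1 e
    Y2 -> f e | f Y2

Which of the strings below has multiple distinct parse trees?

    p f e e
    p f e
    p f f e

p f e e: 1 tree
p f e: 2 trees
p f f e: 1 tree

p f e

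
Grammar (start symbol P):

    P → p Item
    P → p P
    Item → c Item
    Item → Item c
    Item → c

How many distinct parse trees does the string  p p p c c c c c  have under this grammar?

16

Parse trees for p p p c c c c c (showing first 6 of 16):
  [P p [P p [P p [Item c [Item c [Item c [Item c [Item c]]]]]]]]
  [P p [P p [P p [Item c [Item c [Item c [Item [Item c] c]]]]]]]
  [P p [P p [P p [Item c [Item c [Item [Item c [Item c]] c]]]]]]
  [P p [P p [P p [Item c [Item c [Item [Item [Item c] c] c]]]]]]
  [P p [P p [P p [Item c [Item [Item c [Item c [Item c]]] c]]]]]
  [P p [P p [P p [Item c [Item [Item c [Item [Item c] c]] c]]]]]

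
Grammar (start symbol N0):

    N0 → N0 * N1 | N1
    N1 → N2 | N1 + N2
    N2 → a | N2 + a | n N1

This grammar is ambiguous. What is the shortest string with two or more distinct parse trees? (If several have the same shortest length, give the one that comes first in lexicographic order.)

length 1: no string has ≥2 trees
length 2: no string has ≥2 trees
length 3: a + a has 2 parse trees

Two derivations of a + a:
  N0 ⇒ N1 ⇒ N2 ⇒ N2 + a ⇒ a + a
  N0 ⇒ N1 ⇒ N1 + N2 ⇒ N2 + N2 ⇒ a + N2 ⇒ a + a

a + a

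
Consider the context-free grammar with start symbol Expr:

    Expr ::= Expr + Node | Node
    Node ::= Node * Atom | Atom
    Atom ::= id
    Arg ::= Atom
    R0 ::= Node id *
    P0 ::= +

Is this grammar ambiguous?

(Arg, R0, P0 are unreachable from Expr, so their rules don't affect L(Expr).) Expr → Expr + Node | Node  ;  Node → Node * Atom | Atom  — a left-associative chain with Atom at the bottom. Each string factors uniquely by precedence.

Unambiguous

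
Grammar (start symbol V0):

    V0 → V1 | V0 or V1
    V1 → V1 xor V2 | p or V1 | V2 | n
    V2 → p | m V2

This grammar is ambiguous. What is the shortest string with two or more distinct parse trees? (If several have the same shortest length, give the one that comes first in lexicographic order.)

length 1: no string has ≥2 trees
length 2: no string has ≥2 trees
length 3: p or n has 2 parse trees

Two derivations of p or n:
  V0 ⇒ V1 ⇒ p or V1 ⇒ p or n
  V0 ⇒ V0 or V1 ⇒ V1 or V1 ⇒ V2 or V1 ⇒ p or V1 ⇒ p or n

p or n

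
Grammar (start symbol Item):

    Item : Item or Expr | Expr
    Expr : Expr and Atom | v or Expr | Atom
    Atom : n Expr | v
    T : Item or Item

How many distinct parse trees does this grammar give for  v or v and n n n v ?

3

Parse trees for v or v and n n n v:
  [Item [Item [Expr [Atom v]]] or [Expr [Expr [Atom v]] and [Atom n [Expr [Atom n [Expr [Atom n [Expr [Atom v]]]]]]]]]
  [Item [Expr [Expr v or [Expr [Atom v]]] and [Atom n [Expr [Atom n [Expr [Atom n [Expr [Atom v]]]]]]]]]
  [Item [Expr v or [Expr [Expr [Atom v]] and [Atom n [Expr [Atom n [Expr [Atom n [Expr [Atom v]]]]]]]]]]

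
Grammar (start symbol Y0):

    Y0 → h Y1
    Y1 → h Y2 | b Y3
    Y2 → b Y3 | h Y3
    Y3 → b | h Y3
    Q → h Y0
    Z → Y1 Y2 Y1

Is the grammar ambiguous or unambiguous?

(Q, Z are unreachable from Y0, so their rules don't affect L(Y0).) Each reachable nonterminal has at most one production per leading terminal, and all productions are right-linear; the derivation is determined token-by-token.

Unambiguous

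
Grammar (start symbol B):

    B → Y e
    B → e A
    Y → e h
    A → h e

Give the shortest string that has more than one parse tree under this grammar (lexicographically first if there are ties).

length 3: e h e has 2 parse trees

Two derivations of e h e:
  B ⇒ Y e ⇒ e h e
  B ⇒ e A ⇒ e h e

e h e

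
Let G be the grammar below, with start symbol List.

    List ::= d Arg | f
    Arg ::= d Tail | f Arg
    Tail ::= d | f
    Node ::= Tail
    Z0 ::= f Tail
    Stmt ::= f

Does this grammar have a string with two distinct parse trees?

Unambiguous

Only List, Arg, Tail are reachable from List; ignoring the rest: Each reachable nonterminal has at most one production per leading terminal, and all productions are right-linear; the derivation is determined token-by-token.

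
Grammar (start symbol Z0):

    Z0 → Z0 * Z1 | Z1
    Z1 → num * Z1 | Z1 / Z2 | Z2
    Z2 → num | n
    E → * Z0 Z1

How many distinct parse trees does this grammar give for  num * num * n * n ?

4

Parse trees for num * num * n * n:
  [Z0 [Z0 [Z0 [Z1 [Z2 num]]] * [Z1 num * [Z1 [Z2 n]]]] * [Z1 [Z2 n]]]
  [Z0 [Z0 [Z0 [Z0 [Z1 [Z2 num]]] * [Z1 [Z2 num]]] * [Z1 [Z2 n]]] * [Z1 [Z2 n]]]
  [Z0 [Z0 [Z0 [Z1 num * [Z1 [Z2 num]]]] * [Z1 [Z2 n]]] * [Z1 [Z2 n]]]
  [Z0 [Z0 [Z1 num * [Z1 num * [Z1 [Z2 n]]]]] * [Z1 [Z2 n]]]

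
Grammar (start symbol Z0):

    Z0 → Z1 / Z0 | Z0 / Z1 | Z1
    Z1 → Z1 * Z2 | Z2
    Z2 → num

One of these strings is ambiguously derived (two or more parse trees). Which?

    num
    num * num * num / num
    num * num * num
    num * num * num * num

num * num * num / num

num: 1 tree
num * num * num / num: 2 trees
num * num * num: 1 tree
num * num * num * num: 1 tree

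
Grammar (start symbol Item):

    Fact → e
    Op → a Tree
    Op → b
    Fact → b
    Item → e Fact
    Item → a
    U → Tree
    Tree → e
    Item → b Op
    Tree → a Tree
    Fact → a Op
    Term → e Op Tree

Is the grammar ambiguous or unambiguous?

Unambiguous

Only Item, Fact, Op, Tree are reachable from Item; ignoring the rest: Each reachable nonterminal has at most one production per leading terminal, and all productions are right-linear; the derivation is determined token-by-token.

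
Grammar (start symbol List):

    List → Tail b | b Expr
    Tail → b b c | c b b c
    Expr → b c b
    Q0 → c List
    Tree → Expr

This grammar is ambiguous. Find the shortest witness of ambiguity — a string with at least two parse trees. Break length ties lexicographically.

length 4: b b c b has 2 parse trees

Two derivations of b b c b:
  List ⇒ Tail b ⇒ b b c b
  List ⇒ b Expr ⇒ b b c b

b b c b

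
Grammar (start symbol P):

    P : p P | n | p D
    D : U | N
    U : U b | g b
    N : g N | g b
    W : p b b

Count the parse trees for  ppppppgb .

2

Parse trees for ppppppgb:
  [P p [P p [P p [P p [P p [P p [D [U g b]]]]]]]]
  [P p [P p [P p [P p [P p [P p [D [N g b]]]]]]]]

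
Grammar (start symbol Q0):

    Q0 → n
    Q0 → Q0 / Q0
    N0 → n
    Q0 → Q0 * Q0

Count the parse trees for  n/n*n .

2

Parse trees for n/n*n:
  [Q0 [Q0 n] / [Q0 [Q0 n] * [Q0 n]]]
  [Q0 [Q0 [Q0 n] / [Q0 n]] * [Q0 n]]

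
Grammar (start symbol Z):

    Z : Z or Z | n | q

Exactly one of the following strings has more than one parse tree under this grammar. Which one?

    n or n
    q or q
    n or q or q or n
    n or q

n or q or q or n

n or n: 1 tree
q or q: 1 tree
n or q or q or n: 5 trees
n or q: 1 tree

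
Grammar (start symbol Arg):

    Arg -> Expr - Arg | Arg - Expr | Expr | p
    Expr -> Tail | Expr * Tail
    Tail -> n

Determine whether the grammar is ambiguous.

Witness: n - n

Derivation 1: Arg ⇒ Expr - Arg ⇒ Tail - Arg ⇒ n - Arg ⇒ n - Expr ⇒ n - Tail ⇒ n - n
Derivation 2: Arg ⇒ Arg - Expr ⇒ Expr - Expr ⇒ Tail - Expr ⇒ n - Expr ⇒ n - Tail ⇒ n - n

Two distinct leftmost derivations for the same string.

Ambiguous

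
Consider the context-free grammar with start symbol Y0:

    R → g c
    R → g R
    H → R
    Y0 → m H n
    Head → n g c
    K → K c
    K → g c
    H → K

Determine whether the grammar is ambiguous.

Witness: m g c n

Derivation 1: Y0 ⇒ m H n ⇒ m R n ⇒ m g c n
Derivation 2: Y0 ⇒ m H n ⇒ m K n ⇒ m g c n

Two distinct leftmost derivations for the same string.

Ambiguous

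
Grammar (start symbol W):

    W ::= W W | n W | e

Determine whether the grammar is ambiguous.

Ambiguous

Witness: e e e

Derivation 1: W ⇒ W W ⇒ W W W ⇒ e W W ⇒ e e W ⇒ e e e
Derivation 2: W ⇒ W W ⇒ e W ⇒ e W W ⇒ e e W ⇒ e e e

Two distinct leftmost derivations for the same string.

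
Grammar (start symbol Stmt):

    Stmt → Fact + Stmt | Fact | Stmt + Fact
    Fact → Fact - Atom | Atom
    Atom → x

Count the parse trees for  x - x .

Parse trees for x - x:
  [Stmt [Fact [Fact [Atom x]] - [Atom x]]]

1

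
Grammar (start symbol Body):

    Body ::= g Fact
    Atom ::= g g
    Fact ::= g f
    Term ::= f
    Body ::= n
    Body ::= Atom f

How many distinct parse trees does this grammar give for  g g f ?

Parse trees for g g f:
  [Body g [Fact g f]]
  [Body [Atom g g] f]

2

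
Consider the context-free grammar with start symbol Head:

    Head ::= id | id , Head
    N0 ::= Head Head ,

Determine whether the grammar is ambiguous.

Only Head is reachable from Head; ignoring the rest: Right-recursive list with a separator: after each atom, whether the separator follows determines the rule. One parse per string.

Unambiguous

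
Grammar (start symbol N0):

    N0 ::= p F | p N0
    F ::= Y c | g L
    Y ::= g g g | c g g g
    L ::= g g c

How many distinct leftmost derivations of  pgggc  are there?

2

Parse trees for pgggc:
  [N0 p [F [Y g g g] c]]
  [N0 p [F g [L g g c]]]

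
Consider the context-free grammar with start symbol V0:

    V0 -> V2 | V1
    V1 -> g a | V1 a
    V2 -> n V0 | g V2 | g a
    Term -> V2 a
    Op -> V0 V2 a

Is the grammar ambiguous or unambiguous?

Witness: g a

Derivation 1: V0 ⇒ V2 ⇒ g a
Derivation 2: V0 ⇒ V1 ⇒ g a

Two distinct leftmost derivations for the same string.

Ambiguous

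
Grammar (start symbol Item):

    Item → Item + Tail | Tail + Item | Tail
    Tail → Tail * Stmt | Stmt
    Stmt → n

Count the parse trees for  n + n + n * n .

4

Parse trees for n + n + n * n:
  [Item [Item [Item [Tail [Stmt n]]] + [Tail [Stmt n]]] + [Tail [Tail [Stmt n]] * [Stmt n]]]
  [Item [Item [Tail [Stmt n]] + [Item [Tail [Stmt n]]]] + [Tail [Tail [Stmt n]] * [Stmt n]]]
  [Item [Tail [Stmt n]] + [Item [Item [Tail [Stmt n]]] + [Tail [Tail [Stmt n]] * [Stmt n]]]]
  [Item [Tail [Stmt n]] + [Item [Tail [Stmt n]] + [Item [Tail [Tail [Stmt n]] * [Stmt n]]]]]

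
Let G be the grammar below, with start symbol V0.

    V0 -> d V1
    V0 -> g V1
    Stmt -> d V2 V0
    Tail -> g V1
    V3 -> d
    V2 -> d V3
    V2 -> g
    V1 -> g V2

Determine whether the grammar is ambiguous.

Unambiguous

Only V0, V1, V2, V3 are reachable from V0; ignoring the rest: The reachable rules are right-linear with at most one rule per (nonterminal, next-terminal) pair. Each input token forces the next rule, so parsing is deterministic.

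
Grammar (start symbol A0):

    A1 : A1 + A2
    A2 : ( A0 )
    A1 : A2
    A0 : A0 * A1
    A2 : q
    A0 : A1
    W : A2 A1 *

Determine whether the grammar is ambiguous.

Only A0, A1, A2 are reachable from A0; ignoring the rest: A0 → A0 * A1 | A1  ;  A1 → A1 + A2 | A2  — a left-associative chain with A2 at the bottom. Each string factors uniquely by precedence.

Unambiguous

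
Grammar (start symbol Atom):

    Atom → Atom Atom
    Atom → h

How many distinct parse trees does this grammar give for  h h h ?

2

Parse trees for h h h:
  [Atom [Atom h] [Atom [Atom h] [Atom h]]]
  [Atom [Atom [Atom h] [Atom h]] [Atom h]]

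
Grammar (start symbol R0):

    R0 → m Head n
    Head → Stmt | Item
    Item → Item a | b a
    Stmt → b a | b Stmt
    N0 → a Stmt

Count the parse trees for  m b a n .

2

Parse trees for m b a n:
  [R0 m [Head [Stmt b a]] n]
  [R0 m [Head [Item b a]] n]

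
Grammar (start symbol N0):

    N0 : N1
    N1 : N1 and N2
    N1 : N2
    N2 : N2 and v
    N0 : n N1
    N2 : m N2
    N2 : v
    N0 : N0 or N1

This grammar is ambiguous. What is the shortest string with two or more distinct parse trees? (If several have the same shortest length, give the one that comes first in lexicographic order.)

v and v

length 1: no string has ≥2 trees
length 2: no string has ≥2 trees
length 3: v and v has 2 parse trees

Two derivations of v and v:
  N0 ⇒ N1 ⇒ N1 and N2 ⇒ N2 and N2 ⇒ v and N2 ⇒ v and v
  N0 ⇒ N1 ⇒ N2 ⇒ N2 and v ⇒ v and v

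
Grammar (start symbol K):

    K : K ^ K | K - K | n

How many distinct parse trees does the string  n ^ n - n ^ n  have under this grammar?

5

Parse trees for n ^ n - n ^ n:
  [K [K n] ^ [K [K [K n] - [K n]] ^ [K n]]]
  [K [K n] ^ [K [K n] - [K [K n] ^ [K n]]]]
  [K [K [K n] ^ [K [K n] - [K n]]] ^ [K n]]
  [K [K [K [K n] ^ [K n]] - [K n]] ^ [K n]]
  [K [K [K n] ^ [K n]] - [K [K n] ^ [K n]]]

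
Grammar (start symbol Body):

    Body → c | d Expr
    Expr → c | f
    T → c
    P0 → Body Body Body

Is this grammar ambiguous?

(T, P0 are unreachable from Body, so their rules don't affect L(Body).) Each reachable nonterminal has at most one production per leading terminal, and all productions are right-linear; the derivation is determined token-by-token.

Unambiguous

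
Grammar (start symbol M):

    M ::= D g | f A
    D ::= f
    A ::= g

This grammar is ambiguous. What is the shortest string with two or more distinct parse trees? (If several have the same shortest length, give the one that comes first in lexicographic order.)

f g

length 2: f g has 2 parse trees

Two derivations of f g:
  M ⇒ D g ⇒ f g
  M ⇒ f A ⇒ f g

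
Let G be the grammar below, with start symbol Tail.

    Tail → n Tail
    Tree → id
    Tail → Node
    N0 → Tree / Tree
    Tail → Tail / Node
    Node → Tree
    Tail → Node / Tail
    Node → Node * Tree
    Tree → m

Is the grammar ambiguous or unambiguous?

Ambiguous

Witness: id / id

Derivation 1: Tail ⇒ Tail / Node ⇒ Node / Node ⇒ Tree / Node ⇒ id / Node ⇒ id / Tree ⇒ id / id
Derivation 2: Tail ⇒ Node / Tail ⇒ Tree / Tail ⇒ id / Tail ⇒ id / Node ⇒ id / Tree ⇒ id / id

Two distinct leftmost derivations for the same string.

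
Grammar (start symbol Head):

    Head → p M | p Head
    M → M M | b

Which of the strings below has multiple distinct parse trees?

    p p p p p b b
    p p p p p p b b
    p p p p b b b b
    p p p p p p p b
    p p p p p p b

p p p p p b b: 1 tree
p p p p p p b b: 1 tree
p p p p b b b b: 5 trees
p p p p p p p b: 1 tree
p p p p p p b: 1 tree

p p p p b b b b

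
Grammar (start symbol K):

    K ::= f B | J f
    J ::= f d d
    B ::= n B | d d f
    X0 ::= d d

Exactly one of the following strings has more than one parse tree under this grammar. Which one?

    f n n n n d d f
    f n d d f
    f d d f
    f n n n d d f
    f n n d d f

f n n n n d d f: 1 tree
f n d d f: 1 tree
f d d f: 2 trees
f n n n d d f: 1 tree
f n n d d f: 1 tree

f d d f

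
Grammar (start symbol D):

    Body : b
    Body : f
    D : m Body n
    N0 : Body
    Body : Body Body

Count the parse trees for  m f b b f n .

Parse trees for m f b b f n:
  [D m [Body [Body f] [Body [Body b] [Body [Body b] [Body f]]]] n]
  [D m [Body [Body f] [Body [Body [Body b] [Body b]] [Body f]]] n]
  [D m [Body [Body [Body f] [Body b]] [Body [Body b] [Body f]]] n]
  [D m [Body [Body [Body f] [Body [Body b] [Body b]]] [Body f]] n]
  [D m [Body [Body [Body [Body f] [Body b]] [Body b]] [Body f]] n]

5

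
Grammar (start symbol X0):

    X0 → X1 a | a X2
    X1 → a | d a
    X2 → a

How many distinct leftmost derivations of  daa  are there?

Parse trees for daa:
  [X0 [X1 d a] a]

1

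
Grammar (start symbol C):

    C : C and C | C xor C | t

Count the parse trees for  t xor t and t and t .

Parse trees for t xor t and t and t:
  [C [C [C t] xor [C t]] and [C [C t] and [C t]]]
  [C [C [C [C t] xor [C t]] and [C t]] and [C t]]
  [C [C [C t] xor [C [C t] and [C t]]] and [C t]]
  [C [C t] xor [C [C t] and [C [C t] and [C t]]]]
  [C [C t] xor [C [C [C t] and [C t]] and [C t]]]

5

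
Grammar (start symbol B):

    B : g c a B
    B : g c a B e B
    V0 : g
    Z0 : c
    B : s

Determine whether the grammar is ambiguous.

Ambiguous

Witness: g c a g c a s e s

Derivation 1: B ⇒ g c a B ⇒ g c a g c a B e B ⇒ g c a g c a s e B ⇒ g c a g c a s e s
Derivation 2: B ⇒ g c a B e B ⇒ g c a g c a B e B ⇒ g c a g c a s e B ⇒ g c a g c a s e s

Two distinct leftmost derivations for the same string.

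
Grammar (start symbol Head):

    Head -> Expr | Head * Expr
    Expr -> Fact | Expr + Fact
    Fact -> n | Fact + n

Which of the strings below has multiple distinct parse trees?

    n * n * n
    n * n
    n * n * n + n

n * n * n: 1 tree
n * n: 1 tree
n * n * n + n: 2 trees

n * n * n + n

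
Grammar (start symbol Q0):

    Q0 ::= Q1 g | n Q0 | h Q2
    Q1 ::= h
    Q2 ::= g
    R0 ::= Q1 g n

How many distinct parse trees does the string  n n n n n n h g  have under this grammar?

2

Parse trees for n n n n n n h g:
  [Q0 n [Q0 n [Q0 n [Q0 n [Q0 n [Q0 n [Q0 [Q1 h] g]]]]]]]
  [Q0 n [Q0 n [Q0 n [Q0 n [Q0 n [Q0 n [Q0 h [Q2 g]]]]]]]]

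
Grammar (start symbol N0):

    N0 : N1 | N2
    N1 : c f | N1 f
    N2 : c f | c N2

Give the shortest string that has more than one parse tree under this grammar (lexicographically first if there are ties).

length 2: c f has 2 parse trees

Two derivations of c f:
  N0 ⇒ N1 ⇒ c f
  N0 ⇒ N2 ⇒ c f

c f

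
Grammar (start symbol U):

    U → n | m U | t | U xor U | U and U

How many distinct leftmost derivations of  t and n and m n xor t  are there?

Parse trees for t and n and m n xor t:
  [U [U [U t] and [U [U n] and [U m [U n]]]] xor [U t]]
  [U [U [U [U t] and [U n]] and [U m [U n]]] xor [U t]]
  [U [U t] and [U [U [U n] and [U m [U n]]] xor [U t]]]
  [U [U t] and [U [U n] and [U m [U [U n] xor [U t]]]]]
  [U [U t] and [U [U n] and [U [U m [U n]] xor [U t]]]]
  [U [U [U t] and [U n]] and [U m [U [U n] xor [U t]]]]
  [U [U [U t] and [U n]] and [U [U m [U n]] xor [U t]]]

7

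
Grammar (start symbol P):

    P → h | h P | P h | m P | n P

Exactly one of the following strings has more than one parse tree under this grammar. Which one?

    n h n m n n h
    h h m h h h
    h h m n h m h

h h m h h h

n h n m n n h: 1 tree
h h m h h h: 16 trees
h h m n h m h: 1 tree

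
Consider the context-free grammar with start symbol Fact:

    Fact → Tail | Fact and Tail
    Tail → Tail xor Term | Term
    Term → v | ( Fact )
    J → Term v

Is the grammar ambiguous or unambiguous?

Unambiguous

(J is unreachable from Fact, so its rules don't affect L(Fact).) The grammar is stratified — Fact handles 'and' (left-recursive), Tail handles 'xor', Term atoms. Each operator has a fixed associativity and precedence level, so every string has one parse.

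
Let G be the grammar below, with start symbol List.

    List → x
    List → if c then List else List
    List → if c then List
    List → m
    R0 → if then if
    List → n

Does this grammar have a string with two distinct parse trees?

Witness: if c then if c then m else m

Derivation 1: List ⇒ if c then List else List ⇒ if c then if c then List else List ⇒ if c then if c then m else List ⇒ if c then if c then m else m
Derivation 2: List ⇒ if c then List ⇒ if c then if c then List else List ⇒ if c then if c then m else List ⇒ if c then if c then m else m

Two distinct leftmost derivations for the same string.

Ambiguous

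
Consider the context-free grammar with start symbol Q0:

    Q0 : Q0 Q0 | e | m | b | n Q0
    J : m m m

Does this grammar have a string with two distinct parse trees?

Ambiguous

Witness: b b b

Derivation 1: Q0 ⇒ Q0 Q0 ⇒ Q0 Q0 Q0 ⇒ b Q0 Q0 ⇒ b b Q0 ⇒ b b b
Derivation 2: Q0 ⇒ Q0 Q0 ⇒ b Q0 ⇒ b Q0 Q0 ⇒ b b Q0 ⇒ b b b

Two distinct leftmost derivations for the same string.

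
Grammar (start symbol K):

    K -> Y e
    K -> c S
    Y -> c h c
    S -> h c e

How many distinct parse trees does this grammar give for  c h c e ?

2

Parse trees for c h c e:
  [K [Y c h c] e]
  [K c [S h c e]]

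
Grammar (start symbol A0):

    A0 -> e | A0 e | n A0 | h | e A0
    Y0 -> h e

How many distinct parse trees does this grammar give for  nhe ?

Parse trees for nhe:
  [A0 [A0 n [A0 h]] e]
  [A0 n [A0 [A0 h] e]]

2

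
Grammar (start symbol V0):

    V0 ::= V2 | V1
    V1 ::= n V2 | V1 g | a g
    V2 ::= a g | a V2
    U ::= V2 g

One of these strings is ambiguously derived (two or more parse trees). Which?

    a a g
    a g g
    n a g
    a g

a g

a a g: 1 tree
a g g: 1 tree
n a g: 1 tree
a g: 2 trees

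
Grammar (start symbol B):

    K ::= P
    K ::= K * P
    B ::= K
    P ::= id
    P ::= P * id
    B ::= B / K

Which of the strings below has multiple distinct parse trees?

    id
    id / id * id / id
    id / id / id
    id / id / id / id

id: 1 tree
id / id * id / id: 2 trees
id / id / id: 1 tree
id / id / id / id: 1 tree

id / id * id / id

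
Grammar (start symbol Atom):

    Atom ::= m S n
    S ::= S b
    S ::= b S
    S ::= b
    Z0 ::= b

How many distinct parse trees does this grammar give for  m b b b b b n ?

Parse trees for m b b b b b n (showing first 6 of 16):
  [Atom m [S [S [S [S [S b] b] b] b] b] n]
  [Atom m [S [S [S [S b [S b]] b] b] b] n]
  [Atom m [S [S [S b [S [S b] b]] b] b] n]
  [Atom m [S [S [S b [S b [S b]]] b] b] n]
  [Atom m [S [S b [S [S [S b] b] b]] b] n]
  [Atom m [S [S b [S [S b [S b]] b]] b] n]

16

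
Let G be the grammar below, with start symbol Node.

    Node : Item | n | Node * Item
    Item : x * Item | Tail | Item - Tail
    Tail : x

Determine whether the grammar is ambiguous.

Witness: x * x

Derivation 1: Node ⇒ Item ⇒ x * Item ⇒ x * Tail ⇒ x * x
Derivation 2: Node ⇒ Node * Item ⇒ Item * Item ⇒ Tail * Item ⇒ x * Item ⇒ x * Tail ⇒ x * x

Two distinct leftmost derivations for the same string.

Ambiguous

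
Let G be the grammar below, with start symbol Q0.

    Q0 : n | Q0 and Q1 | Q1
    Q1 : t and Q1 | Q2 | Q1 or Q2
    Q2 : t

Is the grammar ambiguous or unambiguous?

Witness: t and t

Derivation 1: Q0 ⇒ Q0 and Q1 ⇒ Q1 and Q1 ⇒ Q2 and Q1 ⇒ t and Q1 ⇒ t and Q2 ⇒ t and t
Derivation 2: Q0 ⇒ Q1 ⇒ t and Q1 ⇒ t and Q2 ⇒ t and t

Two distinct leftmost derivations for the same string.

Ambiguous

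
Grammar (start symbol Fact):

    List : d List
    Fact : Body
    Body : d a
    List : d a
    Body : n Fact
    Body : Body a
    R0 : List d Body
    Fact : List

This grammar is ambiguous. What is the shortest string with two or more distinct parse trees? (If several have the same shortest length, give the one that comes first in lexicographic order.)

length 2: d a has 2 parse trees

Two derivations of d a:
  Fact ⇒ Body ⇒ d a
  Fact ⇒ List ⇒ d a

d a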